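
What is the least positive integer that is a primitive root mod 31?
g = 3. Powers: [3, 9, 27, 19, 26, 16, ...] generates all 30 non-zero residues.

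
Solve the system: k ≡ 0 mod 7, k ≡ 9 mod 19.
M = 7 × 19 = 133. M₁ = 19, y₁ ≡ 3 mod 7. M₂ = 7, y₂ ≡ 11 mod 19. k = 0×19×3 + 9×7×11 ≡ 28 mod 133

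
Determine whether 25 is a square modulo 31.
By Euler's criterion: 25^{15} ≡ 1 (mod 31). Since this equals 1, 25 is a QR.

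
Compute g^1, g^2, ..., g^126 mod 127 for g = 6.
6^1, 6^2, ..., 6^{126} mod 127: [6, 36, 89, 26, 29, 47, 28, 41, 119, 79, 93, 50, 46, 22, 5, 30, 53, 64, 3, 18, 108, 13, 78, 87, 14, 84, 123, 103, 110, 25, 23, 11, 66, 15, 90, 32, 65, 9, 54, 70, 39, 107, 7, 42, 125, 115, 55, 76, 75, 69, 33, 71, 45, 16, 96, 68, 27, 35, 83, 117, 67, 21, 126, 121, 91, 38, 101, 98, 80, 99, 86, 8, 48, 34, 77, 81, 105, 122, 97, 74, 63, 124, 109, 19, 114, 49, 40, 113, 43, 4, 24, 17, 102, 104, 116, 61, 112, 37, 95, 62, 118, 73, 57, 88, 20, 120, 85, 2, 12, 72, 51, 52, 58, 94, 56, 82, 111, 31, 59, 100, 92, 44, 10, 60, 106, 1]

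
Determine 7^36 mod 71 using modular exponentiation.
By repeated squaring (mod 71): 7^{1}≡7, 7^{2}≡49, 7^{4}≡58, 7^{8}≡27, 7^{16}≡19, 7^{32}≡6. Then 7^{36} = 7^{32+4} ≡ 6 × 58 ≡ 64 (mod 71)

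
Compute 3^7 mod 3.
By repeated squaring mod 3: 3^{1}≡0, 3^{2}≡0, 3^{4}≡0. Then 3^{7} = 3^{4+2+1} ≡ 0 × 0 × 0 ≡ 0 mod 3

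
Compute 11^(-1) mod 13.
Since 13 is prime, by Fermat 11^(-1) ≡ 11^{11} ≡ 6 mod 13. Verify: 11 × 6 = 66 ≡ 1 mod 13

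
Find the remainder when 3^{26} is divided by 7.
By Fermat: 3^{6} ≡ 1 mod 7. 26 = 4×6 + 2. So 3^{26} ≡ 3^{2} ≡ 2 mod 7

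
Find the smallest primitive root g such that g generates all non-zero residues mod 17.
g = 3. For each prime q|16: 3^{8}≡16, none ≡ 1, so ord_17(3) = 16 and 3 is a primitive root.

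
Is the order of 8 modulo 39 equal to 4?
Powers of 8 mod 39: 8^1≡8, 8^2≡25, 8^3≡5, 8^4≡1. First k with 8^k≡1 is k=4. Yes, ord_39(8) = 4.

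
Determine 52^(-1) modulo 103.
Since 103 is prime, by Fermat 52^(-1) ≡ 52^{101} ≡ 2 mod 103. Verify: 52 × 2 = 104 ≡ 1 mod 103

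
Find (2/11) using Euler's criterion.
(2/11) = 2^{5} mod 11 = -1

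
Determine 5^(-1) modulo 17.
Since 17 is prime, by Fermat 5^(-1) ≡ 5^{15} ≡ 7 (mod 17). Verify: 5 × 7 = 35 ≡ 1 (mod 17)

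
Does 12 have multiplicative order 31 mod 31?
Powers of 12 mod 31: 12^1≡12, 12^2≡20, 12^3≡23, 12^4≡28, 12^5≡26, 12^6≡2, 12^7≡24, 12^8≡9, 12^9≡15, 12^10≡25, 12^11≡21, 12^12≡4, 12^13≡17, 12^14≡18, 12^15≡30, 12^16≡19, 12^17≡11, 12^18≡8, 12^19≡3, 12^20≡5, 12^21≡29, 12^22≡7, 12^23≡22, 12^24≡16, 12^25≡6, 12^26≡10, 12^27≡27, 12^28≡14, 12^29≡13, 12^30≡1. Already 12^30≡1, so the order is 30 < 31. No, the actual order is 30.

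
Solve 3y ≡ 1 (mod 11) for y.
Since 11 is prime, by Fermat 3^(-1) ≡ 3^{9} ≡ 4 (mod 11). Verify: 3 × 4 = 12 ≡ 1 (mod 11)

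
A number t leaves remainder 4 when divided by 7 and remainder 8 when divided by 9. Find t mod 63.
M = 7 × 9 = 63. M₁ = 9, y₁ ≡ 4 mod 7. M₂ = 7, y₂ ≡ 4 mod 9. t = 4×9×4 + 8×7×4 ≡ 53 mod 63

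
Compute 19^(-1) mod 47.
Since 47 is prime, by Fermat 19^(-1) ≡ 19^{45} ≡ 5 mod 47. Verify: 19 × 5 = 95 ≡ 1 mod 47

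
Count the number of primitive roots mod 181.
Number of primitive roots mod 181 = φ(p-1) = φ(180) = 48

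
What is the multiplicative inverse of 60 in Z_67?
Since 67 is prime, by Fermat 60^(-1) ≡ 60^{65} ≡ 19 mod 67. Verify: 60 × 19 = 1140 ≡ 1 mod 67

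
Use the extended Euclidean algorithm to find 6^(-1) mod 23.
Extended GCD: 6(4) + 23(-1) = 1. So 6^(-1) ≡ 4 (mod 23). Verify: 6 × 4 = 24 ≡ 1 (mod 23)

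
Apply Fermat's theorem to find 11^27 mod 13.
By Fermat: 11^{12} ≡ 1 mod 13. 27 = 2×12 + 3. So 11^{27} ≡ 11^{3} ≡ 5 mod 13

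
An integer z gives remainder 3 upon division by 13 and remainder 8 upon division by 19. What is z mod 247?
M = 13 × 19 = 247. M₁ = 19, y₁ ≡ 11 mod 13. M₂ = 13, y₂ ≡ 3 mod 19. z = 3×19×11 + 8×13×3 ≡ 198 mod 247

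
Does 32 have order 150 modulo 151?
32^{3} ≡ 1 mod 151 and 3 < 150, so ord_151(32) = 3 ≠ 150 and 32 is not a primitive root.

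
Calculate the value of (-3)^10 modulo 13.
By repeated squaring (mod 13): (-3)^{1}≡10, (-3)^{2}≡9, (-3)^{4}≡3, (-3)^{8}≡9. Then (-3)^{10} = (-3)^{8+2} ≡ 9 × 9 ≡ 3 (mod 13)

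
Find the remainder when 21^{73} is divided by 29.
By Fermat: 21^{28} ≡ 1 (mod 29). 73 = 2×28 + 17. So 21^{73} ≡ 21^{17} ≡ 19 (mod 29)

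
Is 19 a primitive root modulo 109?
19^{36} ≡ 1 (mod 109) and 36 < 108, so ord_109(19) = 36 ≠ 108 and 19 is not a primitive root.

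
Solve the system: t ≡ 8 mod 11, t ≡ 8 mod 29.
M = 11 × 29 = 319. M₁ = 29, y₁ ≡ 8 mod 11. M₂ = 11, y₂ ≡ 8 mod 29. t = 8×29×8 + 8×11×8 ≡ 8 mod 319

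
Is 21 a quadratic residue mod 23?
By Euler's criterion: 21^{11} ≡ 22 mod 23. Since this equals -1 (≡ 22), 21 is not a QR.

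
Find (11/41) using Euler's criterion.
(11/41) = 11^{20} mod 41 = -1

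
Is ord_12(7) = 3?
Powers of 7 mod 12: 7^1≡7, 7^2≡1. Already 7^2≡1, so the order is 2 < 3. No, the actual order is 2.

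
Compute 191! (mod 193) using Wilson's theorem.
(192)! = (191)! × (192) ≡ -1 (mod 193). So (191)! ≡ -1 × (192)^(-1) ≡ (-1)×(-1) = 1 (mod 193)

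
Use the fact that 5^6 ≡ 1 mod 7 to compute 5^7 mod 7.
By Fermat: 5^{6} ≡ 1 mod 7. So 5^{7} = 5^{6} · 5^{1} ≡ 5^{1} ≡ 5 mod 7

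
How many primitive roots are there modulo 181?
There are φ(181-1) = φ(180) = 48 primitive roots modulo 181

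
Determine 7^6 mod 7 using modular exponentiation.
By repeated squaring (mod 7): 7^{1}≡0, 7^{2}≡0, 7^{4}≡0. Then 7^{6} = 7^{4+2} ≡ 0 × 0 ≡ 0 (mod 7)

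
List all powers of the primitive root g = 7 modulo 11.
7^1, 7^2, ..., 7^{10} mod 11: [7, 5, 2, 3, 10, 4, 6, 9, 8, 1]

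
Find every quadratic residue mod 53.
Squares in Z_53*: {1, 4, 6, 7, 9, 10, 11, 13, 15, 16, 17, 24, 25, 28, 29, 36, 37, 38, 40, 42, 43, 44, 46, 47, 49, 52}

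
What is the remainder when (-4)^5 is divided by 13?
By repeated squaring mod 13: (-4)^{1}≡9, (-4)^{2}≡3, (-4)^{4}≡9. Then (-4)^{5} = (-4)^{4+1} ≡ 9 × 9 ≡ 3 mod 13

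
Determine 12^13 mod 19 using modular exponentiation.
By repeated squaring (mod 19): 12^{1}≡12, 12^{2}≡11, 12^{4}≡7, 12^{8}≡11. Then 12^{13} = 12^{8+4+1} ≡ 11 × 7 × 12 ≡ 12 (mod 19)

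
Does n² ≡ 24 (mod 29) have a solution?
By Euler's criterion: 24^{14} ≡ 1 (mod 29). Since this equals 1, 24 is a QR.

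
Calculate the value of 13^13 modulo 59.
By repeated squaring (mod 59): 13^{1}≡13, 13^{2}≡51, 13^{4}≡5, 13^{8}≡25. Then 13^{13} = 13^{8+4+1} ≡ 25 × 5 × 13 ≡ 32 (mod 59)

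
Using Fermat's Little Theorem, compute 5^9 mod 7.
By Fermat: 5^{6} ≡ 1 mod 7. So 5^{9} = 5^{6} · 5^{3} ≡ 5^{3} ≡ 6 mod 7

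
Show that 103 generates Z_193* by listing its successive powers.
103^1, 103^2, ..., 103^{192} mod 193: [103, 187, 154, 36, 41, 170, 140, 138, 125, 137, 22, 143, 61, 107, 20, 130, 73, 185, 141, 48, 119, 98, 58, 184, 38, 54, 158, 62, 17, 14, 91, 109, 33, 118, 188, 64, 30, 2, 13, 181, 115, 72, 82, 147, 87, 83, 57, 81, 44, 93, 122, 21, 40, 67, 146, 177, 89, 96, 45, 3, 116, 175, 76, 108, 123, 124, 34, 28, 182, 25, 66, 43, 183, 128, 60, 4, 26, 169, 37, 144, 164, 101, 174, 166, 114, 162, 88, 186, 51, 42, 80, 134, 99, 161, 178, 192, 90, 6, 39, 157, 152, 23, 53, 55, 68, 56, 171, 50, 132, 86, 173, 63, 120, 8, 52, 145, 74, 95, 135, 9, 155, 139, 35, 131, 176, 179, 102, 84, 160, 75, 5, 129, 163, 191, 180, 12, 78, 121, 111, 46, 106, 110, 136, 112, 149, 100, 71, 172, 153, 126, 47, 16, 104, 97, 148, 190, 77, 18, 117, 85, 70, 69, 159, 165, 11, 168, 127, 150, 10, 65, 133, 189, 167, 24, 156, 49, 29, 92, 19, 27, 79, 31, 105, 7, 142, 151, 113, 59, 94, 32, 15, 1]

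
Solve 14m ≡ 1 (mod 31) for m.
Since 31 is prime, by Fermat 14^(-1) ≡ 14^{29} ≡ 20 (mod 31). Verify: 14 × 20 = 280 ≡ 1 (mod 31)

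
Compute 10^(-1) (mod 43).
Since 43 is prime, by Fermat 10^(-1) ≡ 10^{41} ≡ 13 (mod 43). Verify: 10 × 13 = 130 ≡ 1 (mod 43)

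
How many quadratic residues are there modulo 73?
The squaring map on Z_73* is 2-to-1, so there are (72)/2 = 36 QRs.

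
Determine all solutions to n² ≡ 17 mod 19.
The square roots of 17 mod 19 are 6 and 13. Verify: 6² = 36 ≡ 17 mod 19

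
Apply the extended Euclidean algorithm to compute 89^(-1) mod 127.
Extended GCD: 89(10) + 127(-7) = 1. So 89^(-1) ≡ 10 (mod 127). Verify: 89 × 10 = 890 ≡ 1 (mod 127)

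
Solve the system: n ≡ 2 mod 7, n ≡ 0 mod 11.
M = 7 × 11 = 77. M₁ = 11, y₁ ≡ 2 mod 7. M₂ = 7, y₂ ≡ 8 mod 11. n = 2×11×2 + 0×7×8 ≡ 44 mod 77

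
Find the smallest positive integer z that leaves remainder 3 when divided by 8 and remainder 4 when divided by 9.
M = 8 × 9 = 72. M₁ = 9, y₁ ≡ 1 (mod 8). M₂ = 8, y₂ ≡ 8 (mod 9). z = 3×9×1 + 4×8×8 ≡ 67 (mod 72)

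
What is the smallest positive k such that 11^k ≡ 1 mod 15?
Powers of 11 mod 15: 11^1≡11, 11^2≡1. ord_15(11) = 2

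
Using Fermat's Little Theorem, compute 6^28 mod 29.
By Fermat's Little Theorem, 6^{28} ≡ 1 mod 29 since 29 is prime and gcd(6, 29) = 1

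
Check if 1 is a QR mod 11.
By Euler's criterion: 1^{5} ≡ 1 (mod 11). Since this equals 1, 1 is a QR.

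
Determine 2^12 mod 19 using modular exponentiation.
By repeated squaring (mod 19): 2^{1}≡2, 2^{2}≡4, 2^{4}≡16, 2^{8}≡9. Then 2^{12} = 2^{8+4} ≡ 9 × 16 ≡ 11 (mod 19)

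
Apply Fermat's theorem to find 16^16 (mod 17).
By Fermat's Little Theorem, 16^{16} ≡ 1 (mod 17) since 17 is prime and gcd(16, 17) = 1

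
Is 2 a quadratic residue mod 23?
By Euler's criterion: 2^{11} ≡ 1 mod 23. Since this equals 1, 2 is a QR.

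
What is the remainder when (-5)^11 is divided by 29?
By repeated squaring (mod 29): (-5)^{1}≡24, (-5)^{2}≡25, (-5)^{4}≡16, (-5)^{8}≡24. Then (-5)^{11} = (-5)^{8+2+1} ≡ 24 × 25 × 24 ≡ 16 (mod 29)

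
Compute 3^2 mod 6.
3^{2} = 9 ≡ 3 (mod 6)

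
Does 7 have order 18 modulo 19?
7^{3} ≡ 1 (mod 19) and 3 < 18, so ord_19(7) = 3 ≠ 18 and 7 is not a primitive root.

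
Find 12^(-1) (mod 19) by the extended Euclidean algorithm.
Extended GCD: 12(8) + 19(-5) = 1. So 12^(-1) ≡ 8 (mod 19). Verify: 12 × 8 = 96 ≡ 1 (mod 19)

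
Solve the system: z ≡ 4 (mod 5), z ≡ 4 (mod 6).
M = 5 × 6 = 30. M₁ = 6, y₁ ≡ 1 (mod 5). M₂ = 5, y₂ ≡ 5 (mod 6). z = 4×6×1 + 4×5×5 ≡ 4 (mod 30)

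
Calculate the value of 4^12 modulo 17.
By repeated squaring mod 17: 4^{1}≡4, 4^{2}≡16, 4^{4}≡1, 4^{8}≡1. Then 4^{12} = 4^{8+4} ≡ 1 × 1 ≡ 1 mod 17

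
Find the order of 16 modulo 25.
Powers of 16 mod 25: 16^1≡16, 16^2≡6, 16^3≡21, 16^4≡11, 16^5≡1. So the order of 16 is 5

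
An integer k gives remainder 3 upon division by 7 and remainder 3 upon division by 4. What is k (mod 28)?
M = 7 × 4 = 28. M₁ = 4, y₁ ≡ 2 (mod 7). M₂ = 7, y₂ ≡ 3 (mod 4). k = 3×4×2 + 3×7×3 ≡ 3 (mod 28)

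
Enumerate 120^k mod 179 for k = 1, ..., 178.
120^1, 120^2, ..., 120^{178} mod 179: [120, 80, 113, 135, 90, 60, 40, 146, 157, 45, 30, 20, 73, 168, 112, 15, 10, 126, 84, 56, 97, 5, 63, 42, 28, 138, 92, 121, 21, 14, 69, 46, 150, 100, 7, 124, 23, 75, 50, 93, 62, 101, 127, 25, 136, 31, 140, 153, 102, 68, 105, 70, 166, 51, 34, 142, 35, 83, 115, 17, 71, 107, 131, 147, 98, 125, 143, 155, 163, 49, 152, 161, 167, 171, 114, 76, 170, 173, 175, 57, 38, 85, 176, 177, 118, 19, 132, 88, 178, 59, 99, 66, 44, 89, 119, 139, 33, 22, 134, 149, 159, 106, 11, 67, 164, 169, 53, 95, 123, 82, 174, 116, 137, 151, 41, 87, 58, 158, 165, 110, 133, 29, 79, 172, 55, 156, 104, 129, 86, 117, 78, 52, 154, 43, 148, 39, 26, 77, 111, 74, 109, 13, 128, 145, 37, 144, 96, 64, 162, 108, 72, 48, 32, 81, 54, 36, 24, 16, 130, 27, 18, 12, 8, 65, 103, 9, 6, 4, 122, 141, 94, 3, 2, 61, 160, 47, 91, 1]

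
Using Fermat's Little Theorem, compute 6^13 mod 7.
By Fermat: 6^{6} ≡ 1 mod 7. 13 = 2×6 + 1. So 6^{13} ≡ 6^{1} ≡ 6 mod 7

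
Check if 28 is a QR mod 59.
By Euler's criterion: 28^{29} ≡ 1 (mod 59). Since this equals 1, 28 is a QR.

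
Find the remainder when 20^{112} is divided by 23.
By Fermat: 20^{22} ≡ 1 (mod 23). 112 = 5×22 + 2. So 20^{112} ≡ 20^{2} ≡ 9 (mod 23)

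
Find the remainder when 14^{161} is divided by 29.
By Fermat: 14^{28} ≡ 1 (mod 29). 161 = 5×28 + 21. So 14^{161} ≡ 14^{21} ≡ 17 (mod 29)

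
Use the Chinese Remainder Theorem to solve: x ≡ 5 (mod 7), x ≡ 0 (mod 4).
M = 7 × 4 = 28. M₁ = 4, y₁ ≡ 2 (mod 7). M₂ = 7, y₂ ≡ 3 (mod 4). x = 5×4×2 + 0×7×3 ≡ 12 (mod 28)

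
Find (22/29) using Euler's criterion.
(22/29) = 22^{14} mod 29 = 1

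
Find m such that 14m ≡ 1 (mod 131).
Since 131 is prime, by Fermat 14^(-1) ≡ 14^{129} ≡ 103 (mod 131). Verify: 14 × 103 = 1442 ≡ 1 (mod 131)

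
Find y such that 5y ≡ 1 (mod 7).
Since 7 is prime, by Fermat 5^(-1) ≡ 5^{5} ≡ 3 (mod 7). Verify: 5 × 3 = 15 ≡ 1 (mod 7)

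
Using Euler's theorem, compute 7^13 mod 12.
By Euler: 7^{4} ≡ 1 (mod 12) since gcd(7, 12) = 1. 13 = 3×4 + 1. So 7^{13} ≡ 7^{1} ≡ 7 (mod 12)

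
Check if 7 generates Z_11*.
ord_11(7) divides 10. For each prime q|10: 7^{5}≡10, 7^{2}≡5, none ≡ 1. So 7 has order 10 and is a primitive root mod 11.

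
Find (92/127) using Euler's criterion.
(92/127) = 92^{63} mod 127 = -1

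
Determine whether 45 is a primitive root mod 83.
ord_83(45) divides 82. For each prime q|82: 45^{41}≡82, 45^{2}≡33, none ≡ 1. So 45 has order 82 and is a primitive root mod 83.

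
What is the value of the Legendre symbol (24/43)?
(24/43) = 24^{21} mod 43 = 1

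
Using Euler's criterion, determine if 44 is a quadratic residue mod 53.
By Euler's criterion: 44^{26} ≡ 1 mod 53. Since this equals 1, 44 is a QR.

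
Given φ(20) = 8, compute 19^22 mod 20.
By Euler: 19^{8} ≡ 1 mod 20 since gcd(19, 20) = 1. 22 = 2×8 + 6. So 19^{22} ≡ 19^{6} ≡ 1 mod 20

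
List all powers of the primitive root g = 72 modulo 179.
72^1, 72^2, ..., 72^{178} mod 179: [72, 172, 33, 49, 127, 15, 6, 74, 137, 19, 115, 46, 90, 36, 86, 106, 114, 153, 97, 3, 37, 158, 99, 147, 23, 45, 18, 43, 53, 57, 166, 138, 91, 108, 79, 139, 163, 101, 112, 9, 111, 116, 118, 83, 69, 135, 54, 129, 159, 171, 140, 56, 94, 145, 58, 59, 131, 124, 157, 27, 154, 169, 175, 70, 28, 47, 162, 29, 119, 155, 62, 168, 103, 77, 174, 177, 35, 14, 113, 81, 104, 149, 167, 31, 84, 141, 128, 87, 178, 107, 7, 146, 130, 52, 164, 173, 105, 42, 160, 64, 133, 89, 143, 93, 73, 65, 26, 82, 176, 142, 21, 80, 32, 156, 134, 161, 136, 126, 122, 13, 41, 88, 71, 100, 40, 16, 78, 67, 170, 68, 63, 61, 96, 110, 44, 125, 50, 20, 8, 39, 123, 85, 34, 121, 120, 48, 55, 22, 152, 25, 10, 4, 109, 151, 132, 17, 150, 60, 24, 117, 11, 76, 102, 5, 2, 144, 165, 66, 98, 75, 30, 12, 148, 95, 38, 51, 92, 1]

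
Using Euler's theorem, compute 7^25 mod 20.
By Euler: 7^{8} ≡ 1 (mod 20) since gcd(7, 20) = 1. 25 = 3×8 + 1. So 7^{25} ≡ 7^{1} ≡ 7 (mod 20)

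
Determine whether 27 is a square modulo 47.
By Euler's criterion: 27^{23} ≡ 1 (mod 47). Since this equals 1, 27 is a QR.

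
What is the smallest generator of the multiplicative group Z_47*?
g = 5. Powers: [5, 25, 31, 14, 23, 21, ...] generates all 46 non-zero residues.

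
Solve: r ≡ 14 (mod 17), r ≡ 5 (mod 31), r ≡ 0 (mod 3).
M = 17 × 31 × 3 = 1581. M₁ = 93, y₁ ≡ 15 (mod 17). M₂ = 51, y₂ ≡ 14 (mod 31). M₃ = 527, y₃ ≡ 2 (mod 3). r = 14×93×15 + 5×51×14 + 0×527×2 ≡ 966 (mod 1581)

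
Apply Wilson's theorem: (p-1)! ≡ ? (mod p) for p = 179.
By Wilson's theorem, (178)! ≡ -1 ≡ 178 mod 179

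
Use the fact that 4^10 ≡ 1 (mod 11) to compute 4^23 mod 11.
By Fermat: 4^{10} ≡ 1 (mod 11). 23 = 2×10 + 3. So 4^{23} ≡ 4^{3} ≡ 9 (mod 11)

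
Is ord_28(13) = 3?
Powers of 13 mod 28: 13^1≡13, 13^2≡1. Already 13^2≡1, so the order is 2 < 3. No, the actual order is 2.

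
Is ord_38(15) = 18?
Powers of 15 mod 38: 15^1≡15, 15^2≡35, 15^3≡31, 15^4≡9, 15^5≡21, 15^6≡11, 15^7≡13, 15^8≡5, 15^9≡37, 15^10≡23, 15^11≡3, 15^12≡7, 15^13≡29, 15^14≡17, 15^15≡27, 15^16≡25, 15^17≡33, 15^18≡1. First k with 15^k≡1 is k=18. Yes, ord_38(15) = 18.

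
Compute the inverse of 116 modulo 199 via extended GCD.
Extended GCD: 116(-12) + 199(7) = 1. So 116^(-1) ≡ -12 ≡ 187 (mod 199). Verify: 116 × 187 = 21692 ≡ 1 (mod 199)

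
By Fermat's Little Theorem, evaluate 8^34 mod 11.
By Fermat: 8^{10} ≡ 1 (mod 11). 34 = 3×10 + 4. So 8^{34} ≡ 8^{4} ≡ 4 (mod 11)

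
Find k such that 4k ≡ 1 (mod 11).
Since 11 is prime, by Fermat 4^(-1) ≡ 4^{9} ≡ 3 (mod 11). Verify: 4 × 3 = 12 ≡ 1 (mod 11)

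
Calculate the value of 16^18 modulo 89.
By repeated squaring mod 89: 16^{1}≡16, 16^{2}≡78, 16^{4}≡32, 16^{8}≡45, 16^{16}≡67. Then 16^{18} = 16^{16+2} ≡ 67 × 78 ≡ 64 mod 89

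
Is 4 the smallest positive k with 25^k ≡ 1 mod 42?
Powers of 25 mod 42: 25^1≡25, 25^2≡37, 25^3≡1. Already 25^3≡1, so the order is 3 < 4. No, the actual order is 3.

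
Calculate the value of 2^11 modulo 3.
Using Fermat: 2^{2} ≡ 1 (mod 3). 11 ≡ 1 (mod 2). So 2^{11} ≡ 2^{1} ≡ 2 (mod 3)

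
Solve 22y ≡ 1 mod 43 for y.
Since 43 is prime, by Fermat 22^(-1) ≡ 22^{41} ≡ 2 mod 43. Verify: 22 × 2 = 44 ≡ 1 mod 43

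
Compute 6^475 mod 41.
Using Fermat: 6^{40} ≡ 1 (mod 41). 475 ≡ 35 (mod 40). So 6^{475} ≡ 6^{35} ≡ 38 (mod 41)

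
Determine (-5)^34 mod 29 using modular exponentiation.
Using Fermat: (-5)^{28} ≡ 1 mod 29. 34 ≡ 6 mod 28. So (-5)^{34} ≡ (-5)^{6} ≡ 23 mod 29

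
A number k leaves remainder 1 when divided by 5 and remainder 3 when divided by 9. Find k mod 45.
M = 5 × 9 = 45. M₁ = 9, y₁ ≡ 4 mod 5. M₂ = 5, y₂ ≡ 2 mod 9. k = 1×9×4 + 3×5×2 ≡ 21 mod 45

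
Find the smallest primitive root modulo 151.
g = 6. For each prime q|150: 6^{75}≡150, 6^{50}≡32, 6^{30}≡59, none ≡ 1, so ord_151(6) = 150 and 6 is a primitive root.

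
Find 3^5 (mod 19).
By repeated squaring (mod 19): 3^{1}≡3, 3^{2}≡9, 3^{4}≡5. Then 3^{5} = 3^{4+1} ≡ 5 × 3 ≡ 15 (mod 19)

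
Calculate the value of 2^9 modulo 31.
By repeated squaring mod 31: 2^{1}≡2, 2^{2}≡4, 2^{4}≡16, 2^{8}≡8. Then 2^{9} = 2^{8+1} ≡ 8 × 2 ≡ 16 mod 31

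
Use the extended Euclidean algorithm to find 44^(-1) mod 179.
Extended GCD: 44(-61) + 179(15) = 1. So 44^(-1) ≡ -61 ≡ 118 (mod 179). Verify: 44 × 118 = 5192 ≡ 1 (mod 179)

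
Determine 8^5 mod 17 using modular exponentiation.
By repeated squaring (mod 17): 8^{1}≡8, 8^{2}≡13, 8^{4}≡16. Then 8^{5} = 8^{4+1} ≡ 16 × 8 ≡ 9 (mod 17)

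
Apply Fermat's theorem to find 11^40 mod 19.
By Fermat: 11^{18} ≡ 1 mod 19. 40 = 2×18 + 4. So 11^{40} ≡ 11^{4} ≡ 11 mod 19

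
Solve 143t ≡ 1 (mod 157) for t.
Since 157 is prime, by Fermat 143^(-1) ≡ 143^{155} ≡ 56 (mod 157). Verify: 143 × 56 = 8008 ≡ 1 (mod 157)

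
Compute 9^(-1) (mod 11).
Since 11 is prime, by Fermat 9^(-1) ≡ 9^{9} ≡ 5 (mod 11). Verify: 9 × 5 = 45 ≡ 1 (mod 11)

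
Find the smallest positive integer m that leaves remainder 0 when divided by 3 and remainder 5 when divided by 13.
M = 3 × 13 = 39. M₁ = 13, y₁ ≡ 1 mod 3. M₂ = 3, y₂ ≡ 9 mod 13. m = 0×13×1 + 5×3×9 ≡ 18 mod 39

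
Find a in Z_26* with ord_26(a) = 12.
7 has order 12 mod 26 since 7^{12} ≡ 1 (mod 26) and no smaller power works.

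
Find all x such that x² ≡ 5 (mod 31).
The square roots of 5 mod 31 are 25 and 6. Verify: 25² = 625 ≡ 5 (mod 31)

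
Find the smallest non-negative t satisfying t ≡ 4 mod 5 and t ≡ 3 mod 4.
M = 5 × 4 = 20. M₁ = 4, y₁ ≡ 4 mod 5. M₂ = 5, y₂ ≡ 1 mod 4. t = 4×4×4 + 3×5×1 ≡ 19 mod 20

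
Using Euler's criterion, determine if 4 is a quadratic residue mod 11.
By Euler's criterion: 4^{5} ≡ 1 (mod 11). Since this equals 1, 4 is a QR.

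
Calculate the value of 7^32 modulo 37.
By repeated squaring (mod 37): 7^{1}≡7, 7^{2}≡12, 7^{4}≡33, 7^{8}≡16, 7^{16}≡34, 7^{32}≡9. So 7^{32} ≡ 9 (mod 37)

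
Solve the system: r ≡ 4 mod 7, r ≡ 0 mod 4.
M = 7 × 4 = 28. M₁ = 4, y₁ ≡ 2 mod 7. M₂ = 7, y₂ ≡ 3 mod 4. r = 4×4×2 + 0×7×3 ≡ 4 mod 28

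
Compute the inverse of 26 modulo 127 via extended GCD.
Extended GCD: 26(44) + 127(-9) = 1. So 26^(-1) ≡ 44 mod 127. Verify: 26 × 44 = 1144 ≡ 1 mod 127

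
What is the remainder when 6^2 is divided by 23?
6^{2} = 36 ≡ 13 (mod 23)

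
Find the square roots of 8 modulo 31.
The square roots of 8 mod 31 are 16 and 15. Verify: 16² = 256 ≡ 8 (mod 31)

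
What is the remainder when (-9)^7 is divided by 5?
Using Fermat: (-9)^{4} ≡ 1 (mod 5). 7 ≡ 3 (mod 4). So (-9)^{7} ≡ (-9)^{3} ≡ 1 (mod 5)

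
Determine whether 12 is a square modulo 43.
By Euler's criterion: 12^{21} ≡ 42 mod 43. Since this equals -1 (≡ 42), 12 is not a QR.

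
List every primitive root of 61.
There are φ(60) = 16 primitive roots mod 61: {2, 6, 7, 10, 17, 18, 26, 30, 31, 35, 43, 44, 51, 54, 55, 59}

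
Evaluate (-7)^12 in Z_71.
By repeated squaring mod 71: (-7)^{1}≡64, (-7)^{2}≡49, (-7)^{4}≡58, (-7)^{8}≡27. Then (-7)^{12} = (-7)^{8+4} ≡ 27 × 58 ≡ 4 mod 71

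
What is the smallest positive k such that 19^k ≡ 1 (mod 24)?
Powers of 19 mod 24: 19^1≡19, 19^2≡1. Order = 2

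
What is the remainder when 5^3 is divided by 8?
5^{3} = 125 ≡ 5 (mod 8)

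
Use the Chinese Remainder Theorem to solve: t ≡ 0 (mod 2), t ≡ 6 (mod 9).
M = 2 × 9 = 18. M₁ = 9, y₁ ≡ 1 (mod 2). M₂ = 2, y₂ ≡ 5 (mod 9). t = 0×9×1 + 6×2×5 ≡ 6 (mod 18)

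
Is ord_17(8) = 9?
Powers of 8 mod 17: 8^1≡8, 8^2≡13, 8^3≡2, 8^4≡16, 8^5≡9, 8^6≡4, 8^7≡15, 8^8≡1. Already 8^8≡1, so the order is 8 < 9. No, the actual order is 8.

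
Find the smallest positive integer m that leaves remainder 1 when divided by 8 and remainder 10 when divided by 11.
M = 8 × 11 = 88. M₁ = 11, y₁ ≡ 3 mod 8. M₂ = 8, y₂ ≡ 7 mod 11. m = 1×11×3 + 10×8×7 ≡ 65 mod 88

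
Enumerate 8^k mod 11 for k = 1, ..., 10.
8^1, 8^2, ..., 8^{10} mod 11: [8, 9, 6, 4, 10, 3, 2, 5, 7, 1]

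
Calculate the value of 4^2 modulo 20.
4^{2} = 16 ≡ 16 mod 20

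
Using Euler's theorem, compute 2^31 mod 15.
By Euler: 2^{8} ≡ 1 mod 15 since gcd(2, 15) = 1. 31 = 3×8 + 7. So 2^{31} ≡ 2^{7} ≡ 8 mod 15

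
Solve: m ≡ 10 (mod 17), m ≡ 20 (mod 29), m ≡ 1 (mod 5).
M = 17 × 29 × 5 = 2465. M₁ = 145, y₁ ≡ 2 (mod 17). M₂ = 85, y₂ ≡ 14 (mod 29). M₃ = 493, y₃ ≡ 2 (mod 5). m = 10×145×2 + 20×85×14 + 1×493×2 ≡ 571 (mod 2465)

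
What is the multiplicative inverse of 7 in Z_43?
Since 43 is prime, by Fermat 7^(-1) ≡ 7^{41} ≡ 37 (mod 43). Verify: 7 × 37 = 259 ≡ 1 (mod 43)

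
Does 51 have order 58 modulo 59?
51^{29} ≡ 1 (mod 59) and 29 < 58, so ord_59(51) = 29 ≠ 58 and 51 is not a primitive root.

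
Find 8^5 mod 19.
By repeated squaring mod 19: 8^{1}≡8, 8^{2}≡7, 8^{4}≡11. Then 8^{5} = 8^{4+1} ≡ 11 × 8 ≡ 12 mod 19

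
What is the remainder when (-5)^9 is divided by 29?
By repeated squaring mod 29: (-5)^{1}≡24, (-5)^{2}≡25, (-5)^{4}≡16, (-5)^{8}≡24. Then (-5)^{9} = (-5)^{8+1} ≡ 24 × 24 ≡ 25 mod 29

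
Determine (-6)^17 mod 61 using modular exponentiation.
By repeated squaring (mod 61): (-6)^{1}≡55, (-6)^{2}≡36, (-6)^{4}≡15, (-6)^{8}≡42, (-6)^{16}≡56. Then (-6)^{17} = (-6)^{16+1} ≡ 56 × 55 ≡ 30 (mod 61)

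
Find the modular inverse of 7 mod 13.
Since 13 is prime, by Fermat 7^(-1) ≡ 7^{11} ≡ 2 mod 13. Verify: 7 × 2 = 14 ≡ 1 mod 13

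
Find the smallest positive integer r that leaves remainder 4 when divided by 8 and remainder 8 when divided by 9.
M = 8 × 9 = 72. M₁ = 9, y₁ ≡ 1 mod 8. M₂ = 8, y₂ ≡ 8 mod 9. r = 4×9×1 + 8×8×8 ≡ 44 mod 72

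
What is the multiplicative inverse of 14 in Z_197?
Since 197 is prime, by Fermat 14^(-1) ≡ 14^{195} ≡ 183 mod 197. Verify: 14 × 183 = 2562 ≡ 1 mod 197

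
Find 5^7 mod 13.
By repeated squaring mod 13: 5^{1}≡5, 5^{2}≡12, 5^{4}≡1. Then 5^{7} = 5^{4+2+1} ≡ 1 × 12 × 5 ≡ 8 mod 13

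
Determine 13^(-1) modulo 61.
Since 61 is prime, by Fermat 13^(-1) ≡ 13^{59} ≡ 47 (mod 61). Verify: 13 × 47 = 611 ≡ 1 (mod 61)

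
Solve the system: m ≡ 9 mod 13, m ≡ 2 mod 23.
M = 13 × 23 = 299. M₁ = 23, y₁ ≡ 4 mod 13. M₂ = 13, y₂ ≡ 16 mod 23. m = 9×23×4 + 2×13×16 ≡ 48 mod 299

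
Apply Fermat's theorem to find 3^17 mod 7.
By Fermat: 3^{6} ≡ 1 mod 7. 17 = 2×6 + 5. So 3^{17} ≡ 3^{5} ≡ 5 mod 7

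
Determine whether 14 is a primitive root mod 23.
ord_23(14) divides 22. For each prime q|22: 14^{11}≡22, 14^{2}≡12, none ≡ 1. So 14 has order 22 and is a primitive root mod 23.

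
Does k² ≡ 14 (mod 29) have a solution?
By Euler's criterion: 14^{14} ≡ 28 (mod 29). Since this equals -1 (≡ 28), 14 is not a QR.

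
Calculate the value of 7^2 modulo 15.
7^{2} = 49 ≡ 4 mod 15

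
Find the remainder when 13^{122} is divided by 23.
By Fermat: 13^{22} ≡ 1 (mod 23). 122 = 5×22 + 12. So 13^{122} ≡ 13^{12} ≡ 13 (mod 23)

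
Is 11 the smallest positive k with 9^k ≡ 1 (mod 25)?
Powers of 9 mod 25: 9^1≡9, 9^2≡6, 9^3≡4, 9^4≡11, 9^5≡24, 9^6≡16, 9^7≡19, 9^8≡21, 9^9≡14, 9^10≡1. Already 9^10≡1, so the order is 10 < 11. No, the actual order is 10.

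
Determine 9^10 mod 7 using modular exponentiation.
Using Fermat: 9^{6} ≡ 1 mod 7. 10 ≡ 4 mod 6. So 9^{10} ≡ 9^{4} ≡ 2 mod 7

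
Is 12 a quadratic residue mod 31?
By Euler's criterion: 12^{15} ≡ 30 mod 31. Since this equals -1 (≡ 30), 12 is not a QR.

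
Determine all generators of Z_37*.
There are φ(36) = 12 primitive roots mod 37: {2, 5, 13, 15, 17, 18, 19, 20, 22, 24, 32, 35}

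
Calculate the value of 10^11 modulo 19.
By repeated squaring mod 19: 10^{1}≡10, 10^{2}≡5, 10^{4}≡6, 10^{8}≡17. Then 10^{11} = 10^{8+2+1} ≡ 17 × 5 × 10 ≡ 14 mod 19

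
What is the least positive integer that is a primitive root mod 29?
g = 2. For each prime q|28: 2^{14}≡28, 2^{4}≡16, none ≡ 1, so ord_29(2) = 28 and 2 is a primitive root.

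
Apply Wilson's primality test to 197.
(196)! mod 197 = 196. Since 196 ≡ -1 mod 197, 197 is prime.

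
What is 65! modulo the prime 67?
(66)! = (65)! × (66) ≡ -1 (mod 67). So (65)! ≡ -1 × (66)^(-1) ≡ (-1)×(-1) = 1 (mod 67)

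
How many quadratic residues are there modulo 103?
Exactly half the non-zero residues mod a prime are QRs: (103-1)/2 = 51.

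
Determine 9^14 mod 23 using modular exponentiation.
By repeated squaring mod 23: 9^{1}≡9, 9^{2}≡12, 9^{4}≡6, 9^{8}≡13. Then 9^{14} = 9^{8+4+2} ≡ 13 × 6 × 12 ≡ 16 mod 23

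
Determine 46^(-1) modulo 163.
Since 163 is prime, by Fermat 46^(-1) ≡ 46^{161} ≡ 39 (mod 163). Verify: 46 × 39 = 1794 ≡ 1 (mod 163)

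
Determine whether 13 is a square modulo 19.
By Euler's criterion: 13^{9} ≡ 18 (mod 19). Since this equals -1 (≡ 18), 13 is not a QR.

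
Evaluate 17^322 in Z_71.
Using Fermat: 17^{70} ≡ 1 (mod 71). 322 ≡ 42 (mod 70). So 17^{322} ≡ 17^{42} ≡ 5 (mod 71)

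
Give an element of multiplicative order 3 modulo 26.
3 has order 3 mod 26 since 3^{3} ≡ 1 (mod 26) and no smaller power works.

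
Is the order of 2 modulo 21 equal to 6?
Powers of 2 mod 21: 2^1≡2, 2^2≡4, 2^3≡8, 2^4≡16, 2^5≡11, 2^6≡1. First k with 2^k≡1 is k=6. Yes, ord_21(2) = 6.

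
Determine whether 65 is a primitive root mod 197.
65^{98} ≡ 1 (mod 197) and 98 < 196, so ord_197(65) = 98 ≠ 196 and 65 is not a primitive root.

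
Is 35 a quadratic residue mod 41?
By Euler's criterion: 35^{20} ≡ 40 mod 41. Since this equals -1 (≡ 40), 35 is not a QR.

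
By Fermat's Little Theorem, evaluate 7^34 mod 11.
By Fermat: 7^{10} ≡ 1 (mod 11). 34 = 3×10 + 4. So 7^{34} ≡ 7^{4} ≡ 3 (mod 11)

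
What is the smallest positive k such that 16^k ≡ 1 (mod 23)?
Powers of 16 mod 23: 16^1≡16, 16^2≡3, 16^3≡2, 16^4≡9, 16^5≡6, 16^6≡4, 16^7≡18, 16^8≡12, 16^9≡8, 16^10≡13, 16^11≡1. Order = 11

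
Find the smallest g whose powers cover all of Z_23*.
g = 5. For each prime q|22: 5^{11}≡22, 5^{2}≡2, none ≡ 1, so ord_23(5) = 22 and 5 is a primitive root.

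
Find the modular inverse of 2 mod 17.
Since 17 is prime, by Fermat 2^(-1) ≡ 2^{15} ≡ 9 (mod 17). Verify: 2 × 9 = 18 ≡ 1 (mod 17)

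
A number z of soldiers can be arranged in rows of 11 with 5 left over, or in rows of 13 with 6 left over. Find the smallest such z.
M = 11 × 13 = 143. M₁ = 13, y₁ ≡ 6 (mod 11). M₂ = 11, y₂ ≡ 6 (mod 13). z = 5×13×6 + 6×11×6 ≡ 71 (mod 143)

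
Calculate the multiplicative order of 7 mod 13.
Powers of 7 mod 13: 7^1≡7, 7^2≡10, 7^3≡5, 7^4≡9, 7^5≡11, 7^6≡12, 7^7≡6, 7^8≡3, 7^9≡8, 7^10≡4, 7^11≡2, 7^12≡1. ord_13(7) = 12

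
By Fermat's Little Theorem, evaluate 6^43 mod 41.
By Fermat: 6^{40} ≡ 1 (mod 41). So 6^{43} = 6^{40} · 6^{3} ≡ 6^{3} ≡ 11 (mod 41)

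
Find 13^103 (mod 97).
Using Fermat: 13^{96} ≡ 1 (mod 97). 103 ≡ 7 (mod 96). So 13^{103} ≡ 13^{7} ≡ 90 (mod 97)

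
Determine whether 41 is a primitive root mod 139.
41^{69} ≡ 1 (mod 139) and 69 < 138, so ord_139(41) = 69 ≠ 138 and 41 is not a primitive root.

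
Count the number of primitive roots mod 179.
Number of primitive roots mod 179 = φ(p-1) = φ(178) = 88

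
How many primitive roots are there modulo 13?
A prime p has φ(p-1) primitive roots; here φ(12) = 4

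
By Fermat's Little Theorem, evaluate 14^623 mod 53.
By Fermat: 14^{52} ≡ 1 (mod 53). 623 ≡ 51 (mod 52). So 14^{623} ≡ 14^{51} ≡ 19 (mod 53)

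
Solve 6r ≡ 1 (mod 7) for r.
Since 7 is prime, by Fermat 6^(-1) ≡ 6^{5} ≡ 6 (mod 7). Verify: 6 × 6 = 36 ≡ 1 (mod 7)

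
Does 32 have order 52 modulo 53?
ord_53(32) divides 52. For each prime q|52: 32^{26}≡52, 32^{4}≡24, none ≡ 1. So 32 has order 52 and is a primitive root mod 53.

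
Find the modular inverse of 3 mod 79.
Since 79 is prime, by Fermat 3^(-1) ≡ 3^{77} ≡ 53 (mod 79). Verify: 3 × 53 = 159 ≡ 1 (mod 79)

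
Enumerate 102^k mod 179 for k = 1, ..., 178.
102^1, 102^2, ..., 102^{178} mod 179: [102, 22, 96, 126, 143, 87, 103, 124, 118, 43, 90, 51, 11, 48, 63, 161, 133, 141, 62, 59, 111, 45, 115, 95, 24, 121, 170, 156, 160, 31, 119, 145, 112, 147, 137, 12, 150, 85, 78, 80, 105, 149, 162, 56, 163, 158, 6, 75, 132, 39, 40, 142, 164, 81, 28, 171, 79, 3, 127, 66, 109, 20, 71, 82, 130, 14, 175, 129, 91, 153, 33, 144, 10, 125, 41, 65, 7, 177, 154, 135, 166, 106, 72, 5, 152, 110, 122, 93, 178, 77, 157, 83, 53, 36, 92, 76, 55, 61, 136, 89, 128, 168, 131, 116, 18, 46, 38, 117, 120, 68, 134, 64, 84, 155, 58, 9, 23, 19, 148, 60, 34, 67, 32, 42, 167, 29, 94, 101, 99, 74, 30, 17, 123, 16, 21, 173, 104, 47, 140, 139, 37, 15, 98, 151, 8, 100, 176, 52, 113, 70, 159, 108, 97, 49, 165, 4, 50, 88, 26, 146, 35, 169, 54, 138, 114, 172, 2, 25, 44, 13, 73, 107, 174, 27, 69, 57, 86, 1]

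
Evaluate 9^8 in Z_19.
By repeated squaring mod 19: 9^{1}≡9, 9^{2}≡5, 9^{4}≡6, 9^{8}≡17. So 9^{8} ≡ 17 mod 19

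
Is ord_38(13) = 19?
Powers of 13 mod 38: 13^1≡13, 13^2≡17, 13^3≡31, 13^4≡23, 13^5≡33, 13^6≡11, 13^7≡29, 13^8≡35, 13^9≡37, 13^10≡25, 13^11≡21, 13^12≡7, 13^13≡15, 13^14≡5, 13^15≡27, 13^16≡9, 13^17≡3, 13^18≡1. Already 13^18≡1, so the order is 18 < 19. No, the actual order is 18.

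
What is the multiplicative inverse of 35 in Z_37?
Since 37 is prime, by Fermat 35^(-1) ≡ 35^{35} ≡ 18 (mod 37). Verify: 35 × 18 = 630 ≡ 1 (mod 37)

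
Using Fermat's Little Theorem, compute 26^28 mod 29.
By Fermat's Little Theorem, 26^{28} ≡ 1 (mod 29) since 29 is prime and gcd(26, 29) = 1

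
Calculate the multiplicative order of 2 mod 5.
Powers of 2 mod 5: 2^1≡2, 2^2≡4, 2^3≡3, 2^4≡1. ord_5(2) = 4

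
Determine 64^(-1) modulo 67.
Since 67 is prime, by Fermat 64^(-1) ≡ 64^{65} ≡ 22 (mod 67). Verify: 64 × 22 = 1408 ≡ 1 (mod 67)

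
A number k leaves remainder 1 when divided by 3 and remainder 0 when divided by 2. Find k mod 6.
M = 3 × 2 = 6. M₁ = 2, y₁ ≡ 2 mod 3. M₂ = 3, y₂ ≡ 1 mod 2. k = 1×2×2 + 0×3×1 ≡ 4 mod 6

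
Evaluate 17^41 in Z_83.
By repeated squaring mod 83: 17^{1}≡17, 17^{2}≡40, 17^{4}≡23, 17^{8}≡31, 17^{16}≡48, 17^{32}≡63. Then 17^{41} = 17^{32+8+1} ≡ 63 × 31 × 17 ≡ 1 mod 83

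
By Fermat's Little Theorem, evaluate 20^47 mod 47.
By Fermat: 20^{46} ≡ 1 mod 47. So 20^{47} = 20^{46} · 20^{1} ≡ 20^{1} ≡ 20 mod 47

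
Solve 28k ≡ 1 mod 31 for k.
Since 31 is prime, by Fermat 28^(-1) ≡ 28^{29} ≡ 10 mod 31. Verify: 28 × 10 = 280 ≡ 1 mod 31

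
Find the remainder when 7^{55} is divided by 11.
By Fermat: 7^{10} ≡ 1 (mod 11). 55 = 5×10 + 5. So 7^{55} ≡ 7^{5} ≡ 10 (mod 11)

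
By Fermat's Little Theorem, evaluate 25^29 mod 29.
By Fermat: 25^{28} ≡ 1 (mod 29). So 25^{29} = 25^{28} · 25^{1} ≡ 25^{1} ≡ 25 (mod 29)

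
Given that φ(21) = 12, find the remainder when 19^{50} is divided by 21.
By Euler: 19^{12} ≡ 1 (mod 21) since gcd(19, 21) = 1. 50 = 4×12 + 2. So 19^{50} ≡ 19^{2} ≡ 4 (mod 21)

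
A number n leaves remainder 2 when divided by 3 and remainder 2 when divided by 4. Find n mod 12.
M = 3 × 4 = 12. M₁ = 4, y₁ ≡ 1 mod 3. M₂ = 3, y₂ ≡ 3 mod 4. n = 2×4×1 + 2×3×3 ≡ 2 mod 12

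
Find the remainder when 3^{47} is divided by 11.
By Fermat: 3^{10} ≡ 1 (mod 11). 47 = 4×10 + 7. So 3^{47} ≡ 3^{7} ≡ 9 (mod 11)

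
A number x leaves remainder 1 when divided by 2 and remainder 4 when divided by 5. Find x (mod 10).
M = 2 × 5 = 10. M₁ = 5, y₁ ≡ 1 (mod 2). M₂ = 2, y₂ ≡ 3 (mod 5). x = 1×5×1 + 4×2×3 ≡ 9 (mod 10)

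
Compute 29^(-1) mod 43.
Since 43 is prime, by Fermat 29^(-1) ≡ 29^{41} ≡ 3 mod 43. Verify: 29 × 3 = 87 ≡ 1 mod 43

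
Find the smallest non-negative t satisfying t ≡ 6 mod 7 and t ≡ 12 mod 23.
M = 7 × 23 = 161. M₁ = 23, y₁ ≡ 4 mod 7. M₂ = 7, y₂ ≡ 10 mod 23. t = 6×23×4 + 12×7×10 ≡ 104 mod 161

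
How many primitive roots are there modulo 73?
There are φ(73-1) = φ(72) = 24 primitive roots modulo 73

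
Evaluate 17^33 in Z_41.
By repeated squaring mod 41: 17^{1}≡17, 17^{2}≡2, 17^{4}≡4, 17^{8}≡16, 17^{16}≡10, 17^{32}≡18. Then 17^{33} = 17^{32+1} ≡ 18 × 17 ≡ 19 mod 41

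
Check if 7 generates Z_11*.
ord_11(7) divides 10. For each prime q|10: 7^{5}≡10, 7^{2}≡5, none ≡ 1. So 7 has order 10 and is a primitive root mod 11.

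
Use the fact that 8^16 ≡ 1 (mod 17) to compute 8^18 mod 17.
By Fermat: 8^{16} ≡ 1 (mod 17). So 8^{18} = 8^{16} · 8^{2} ≡ 8^{2} ≡ 13 (mod 17)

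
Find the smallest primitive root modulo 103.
g = 5. Powers: [5, 25, 22, 7, 35, 72, ...] generates all 102 non-zero residues.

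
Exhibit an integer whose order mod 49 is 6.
19 has order 6 mod 49 since 19^{6} ≡ 1 mod 49 and no smaller power works.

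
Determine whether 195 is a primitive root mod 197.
ord_197(195) divides 196. For each prime q|196: 195^{98}≡196, 195^{28}≡104, none ≡ 1. So 195 has order 196 and is a primitive root mod 197.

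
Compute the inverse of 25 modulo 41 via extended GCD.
Extended GCD: 25(-18) + 41(11) = 1. So 25^(-1) ≡ -18 ≡ 23 (mod 41). Verify: 25 × 23 = 575 ≡ 1 (mod 41)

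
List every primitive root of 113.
There are φ(112) = 48 primitive roots mod 113: {3, 5, 6, 10, 12, 17, 19, 20, 21, 23, 24, 27, 29, 33, 34, 37, 38, 39, 43, 45, 46, 47, 54, 55, 58, 59, 66, 67, 68, 70, 74, 75, 76, 79, 80, 84, 86, 89, 90, 92, 93, 94, 96, 101, 103, 107, 108, 110}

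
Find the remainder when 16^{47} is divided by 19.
By Fermat: 16^{18} ≡ 1 (mod 19). 47 = 2×18 + 11. So 16^{47} ≡ 16^{11} ≡ 9 (mod 19)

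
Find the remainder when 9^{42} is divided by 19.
By Fermat: 9^{18} ≡ 1 mod 19. 42 = 2×18 + 6. So 9^{42} ≡ 9^{6} ≡ 11 mod 19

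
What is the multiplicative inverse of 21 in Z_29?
Since 29 is prime, by Fermat 21^(-1) ≡ 21^{27} ≡ 18 mod 29. Verify: 21 × 18 = 378 ≡ 1 mod 29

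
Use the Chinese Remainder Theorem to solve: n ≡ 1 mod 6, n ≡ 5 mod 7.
M = 6 × 7 = 42. M₁ = 7, y₁ ≡ 1 mod 6. M₂ = 6, y₂ ≡ 6 mod 7. n = 1×7×1 + 5×6×6 ≡ 19 mod 42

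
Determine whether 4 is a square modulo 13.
By Euler's criterion: 4^{6} ≡ 1 mod 13. Since this equals 1, 4 is a QR.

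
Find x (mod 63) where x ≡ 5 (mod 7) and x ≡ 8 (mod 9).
M = 7 × 9 = 63. M₁ = 9, y₁ ≡ 4 (mod 7). M₂ = 7, y₂ ≡ 4 (mod 9). x = 5×9×4 + 8×7×4 ≡ 26 (mod 63)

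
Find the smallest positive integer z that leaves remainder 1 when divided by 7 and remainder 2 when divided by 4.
M = 7 × 4 = 28. M₁ = 4, y₁ ≡ 2 (mod 7). M₂ = 7, y₂ ≡ 3 (mod 4). z = 1×4×2 + 2×7×3 ≡ 22 (mod 28)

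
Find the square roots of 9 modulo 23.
The square roots of 9 mod 23 are 3 and 20. Verify: 3² = 9 ≡ 9 mod 23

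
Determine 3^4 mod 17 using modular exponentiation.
3^{4} = 81 ≡ 13 (mod 17)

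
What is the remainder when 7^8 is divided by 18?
By repeated squaring (mod 18): 7^{1}≡7, 7^{2}≡13, 7^{4}≡7, 7^{8}≡13. So 7^{8} ≡ 13 (mod 18)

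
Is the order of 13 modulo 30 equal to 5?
Powers of 13 mod 30: 13^1≡13, 13^2≡19, 13^3≡7, 13^4≡1. Already 13^4≡1, so the order is 4 < 5. No, the actual order is 4.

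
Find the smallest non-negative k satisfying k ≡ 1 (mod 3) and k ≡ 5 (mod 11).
M = 3 × 11 = 33. M₁ = 11, y₁ ≡ 2 (mod 3). M₂ = 3, y₂ ≡ 4 (mod 11). k = 1×11×2 + 5×3×4 ≡ 16 (mod 33)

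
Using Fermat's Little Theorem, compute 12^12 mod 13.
By Fermat's Little Theorem, 12^{12} ≡ 1 mod 13 since 13 is prime and gcd(12, 13) = 1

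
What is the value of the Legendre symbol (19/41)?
(19/41) = 19^{20} mod 41 = -1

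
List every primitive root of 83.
There are φ(82) = 40 primitive roots mod 83: {2, 5, 6, 8, 13, 14, 15, 18, 19, 20, 22, 24, 32, 34, 35, 39, 42, 43, 45, 46, 47, 50, 52, 53, 54, 55, 56, 57, 58, 60, 62, 66, 67, 71, 72, 73, 74, 76, 79, 80}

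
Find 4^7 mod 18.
By repeated squaring mod 18: 4^{1}≡4, 4^{2}≡16, 4^{4}≡4. Then 4^{7} = 4^{4+2+1} ≡ 4 × 16 × 4 ≡ 4 mod 18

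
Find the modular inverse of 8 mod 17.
Since 17 is prime, by Fermat 8^(-1) ≡ 8^{15} ≡ 15 (mod 17). Verify: 8 × 15 = 120 ≡ 1 (mod 17)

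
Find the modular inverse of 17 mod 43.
Since 43 is prime, by Fermat 17^(-1) ≡ 17^{41} ≡ 38 (mod 43). Verify: 17 × 38 = 646 ≡ 1 (mod 43)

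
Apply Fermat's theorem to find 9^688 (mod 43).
By Fermat: 9^{42} ≡ 1 (mod 43). 688 ≡ 16 (mod 42). So 9^{688} ≡ 9^{16} ≡ 13 (mod 43)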